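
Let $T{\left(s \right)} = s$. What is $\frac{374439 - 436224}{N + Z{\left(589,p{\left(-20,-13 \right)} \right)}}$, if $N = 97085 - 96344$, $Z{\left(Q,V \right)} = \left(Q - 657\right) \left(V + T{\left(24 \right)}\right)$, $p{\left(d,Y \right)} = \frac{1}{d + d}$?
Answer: $\frac{617850}{8893} \approx 69.476$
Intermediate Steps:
$p{\left(d,Y \right)} = \frac{1}{2 d}$
$Z{\left(Q,V \right)} = \left(-657 + Q\right) \left(24 + V\right)$ ($Z{\left(Q,V \right)} = \left(Q - 657\right) \left(V + 24\right) = \left(-657 + Q\right) \left(24 + V\right)$)
$N = 741$ ($N = 97085 - 96344 = 741$)
$\frac{374439 - 436224}{N + Z{\left(589,p{\left(-20,-13 \right)} \right)}} = \frac{374439 - 436224}{741 + \left(-15768 - 657 \frac{1}{2 \left(-20\right)} + 24 \cdot 589 + 589 \frac{1}{2 \left(-20\right)}\right)} = - \frac{61785}{741 + \left(-15768 - 657 \cdot \frac{1}{2} \left(- \frac{1}{20}\right) + 14136 + 589 \cdot \frac{1}{2} \left(- \frac{1}{20}\right)\right)} = - \frac{61785}{741 + \left(-15768 - - \frac{657}{40} + 14136 + 589 \left(- \frac{1}{40}\right)\right)} = - \frac{61785}{741 + \left(-15768 + \frac{657}{40} + 14136 - \frac{589}{40}\right)} = - \frac{61785}{741 - \frac{16303}{10}} = - \frac{61785}{- \frac{8893}{10}} = \left(-61785\right) \left(- \frac{10}{8893}\right) = \frac{617850}{8893}$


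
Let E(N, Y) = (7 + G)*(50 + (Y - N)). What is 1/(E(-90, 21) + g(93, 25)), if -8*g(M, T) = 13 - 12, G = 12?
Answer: 8/24471 ≈ 0.00032692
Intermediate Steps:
g(M, T) = -1/8 (g(M, T) = -(13 - 12)/8 = -1/8*1 = -1/8)
E(N, Y) = 950 - 19*N + 19*Y (E(N, Y) = (7 + 12)*(50 + (Y - N)) = 19*(50 + Y - N) = 950 - 19*N + 19*Y)
1/(E(-90, 21) + g(93, 25)) = 1/((950 - 19*(-90) + 19*21) - 1/8) = 1/((950 + 1710 + 399) - 1/8) = 1/(3059 - 1/8) = 1/(24471/8) = 8/24471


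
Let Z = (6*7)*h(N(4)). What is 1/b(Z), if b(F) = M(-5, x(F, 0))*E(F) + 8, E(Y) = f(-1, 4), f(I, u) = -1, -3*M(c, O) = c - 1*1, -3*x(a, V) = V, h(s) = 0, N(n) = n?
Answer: 1/6 ≈ 0.16667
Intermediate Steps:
x(a, V) = -V/3
M(c, O) = 1/3 - c/3 (M(c, O) = -(c - 1*1)/3 = -(c - 1)/3 = -(-1 + c)/3 = 1/3 - c/3)
E(Y) = -1
Z = 0 (Z = (6*7)*0 = 42*0 = 0)
b(F) = 6 (b(F) = (1/3 - 1/3*(-5))*(-1) + 8 = (1/3 + 5/3)*(-1) + 8 = 2*(-1) + 8 = -2 + 8 = 6)
1/b(Z) = 1/6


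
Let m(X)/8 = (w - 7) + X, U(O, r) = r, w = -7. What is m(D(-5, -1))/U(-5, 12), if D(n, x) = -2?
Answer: -32/3 ≈ -10.667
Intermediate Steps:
m(X) = -112 + 8*X (m(X) = 8*((-7 - 7) + X) = 8*(-14 + X) = -112 + 8*X)
m(D(-5, -1))/U(-5, 12) = (-112 + 8*(-2))/12 = (-112 - 16)*(1/12) = -128*1/12 = -32/3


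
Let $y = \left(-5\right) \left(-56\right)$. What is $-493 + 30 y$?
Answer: $7907$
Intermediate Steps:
$y = 280$
$-493 + 30 y = -493 + 30 \cdot 280 = -493 + 8400 = 7907$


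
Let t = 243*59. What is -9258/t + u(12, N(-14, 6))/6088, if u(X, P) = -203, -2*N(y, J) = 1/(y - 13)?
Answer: -19757705/29094552 ≈ -0.67909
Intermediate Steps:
N(y, J) = -1/(2*(-13 + y)) (N(y, J) = -1/(2*(y - 13)) = -1/(2*(-13 + y)))
t = 14337
-9258/t + u(12, N(-14, 6))/6088 = -9258/14337 - 203/6088 = -9258*1/14337 - 203*1/6088 = -3086/4779 - 203/6088 = -19757705/29094552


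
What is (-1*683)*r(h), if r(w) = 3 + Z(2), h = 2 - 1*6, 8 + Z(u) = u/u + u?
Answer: 1366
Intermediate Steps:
Z(u) = -7 + u (Z(u) = -8 + (u/u + u) = -8 + (1 + u) = -7 + u)
h = -4 (h = 2 - 6 = -4)
r(w) = -2 (r(w) = 3 + (-7 + 2) = 3 - 5 = -2)
(-1*683)*r(h) = -1*683*(-2) = -683*(-2) = 1366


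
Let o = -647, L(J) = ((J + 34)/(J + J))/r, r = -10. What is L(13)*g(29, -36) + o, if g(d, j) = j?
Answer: -41632/65 ≈ -640.49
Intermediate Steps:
L(J) = -(34 + J)/(20*J) (L(J) = ((J + 34)/(J + J))/(-10) = ((34 + J)/((2*J)))*(-⅒) = ((34 + J)*(1/(2*J)))*(-⅒) = ((34 + J)/(2*J))*(-⅒) = -(34 + J)/(20*J))
L(13)*g(29, -36) + o = ((1/20)*(-34 - 1*13)/13)*(-36) - 647 = ((1/20)*(1/13)*(-34 - 13))*(-36) - 647 = ((1/20)*(1/13)*(-47))*(-36) - 647 = -47/260*(-36) - 647 = 423/65 - 647 = -41632/65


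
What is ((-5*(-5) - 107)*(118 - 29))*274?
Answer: -1999652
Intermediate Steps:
((-5*(-5) - 107)*(118 - 29))*274 = ((25 - 107)*89)*274 = -82*89*274 = -7298*274 = -1999652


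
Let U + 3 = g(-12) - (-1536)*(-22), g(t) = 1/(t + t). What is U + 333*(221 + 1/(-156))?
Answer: 12416297/312 ≈ 39796.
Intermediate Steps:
g(t) = 1/(2*t)
U = -811081/24 (U = -3 + ((½)/(-12) - (-1536)*(-22)) = -3 + ((½)*(-1/12) - 128*264) = -3 + (-1/24 - 33792) = -3 - 811009/24 = -811081/24 ≈ -33795.)
U + 333*(221 + 1/(-156)) = -811081/24 + 333*(221 + 1/(-156)) = -811081/24 + 333*(221 - 1/156) = -811081/24 + 333*(34475/156) = -811081/24 + 3826725/52 = 12416297/312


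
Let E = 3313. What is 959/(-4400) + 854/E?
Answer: 580433/14577200 ≈ 0.039818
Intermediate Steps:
959/(-4400) + 854/E = 959/(-4400) + 854/3313 = 959*(-1/4400) + 854*(1/3313) = -959/4400 + 854/3313 = 580433/14577200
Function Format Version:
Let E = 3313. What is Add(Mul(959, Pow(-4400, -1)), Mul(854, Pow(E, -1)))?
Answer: Rational(580433, 14577200) ≈ 0.039818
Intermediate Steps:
Add(Mul(959, Pow(-4400, -1)), Mul(854, Pow(E, -1))) = Add(Mul(959, Pow(-4400, -1)), Mul(854, Pow(3313, -1))) = Add(Mul(959, Rational(-1, 4400)), Mul(854, Rational(1, 3313))) = Add(Rational(-959, 4400), Rational(854, 3313)) = Rational(580433, 14577200)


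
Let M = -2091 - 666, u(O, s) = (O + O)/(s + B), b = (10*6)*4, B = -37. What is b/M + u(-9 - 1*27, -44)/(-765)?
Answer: -558152/6327315 ≈ -0.088213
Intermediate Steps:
b = 240 (b = 60*4 = 240)
u(O, s) = 2*O/(-37 + s) (u(O, s) = (O + O)/(s - 37) = (2*O)/(-37 + s) = 2*O/(-37 + s))
M = -2757
b/M + u(-9 - 1*27, -44)/(-765) = 240/(-2757) + (2*(-9 - 1*27)/(-37 - 44))/(-765) = 240*(-1/2757) + (2*(-9 - 27)/(-81))*(-1/765) = -80/919 + (2*(-36)*(-1/81))*(-1/765) = -80/919 + (8/9)*(-1/765) = -80/919 - 8/6885 = -558152/6327315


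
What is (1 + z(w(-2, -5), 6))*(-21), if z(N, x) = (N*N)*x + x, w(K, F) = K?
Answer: -651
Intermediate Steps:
z(N, x) = x + x*N² (z(N, x) = N²*x + x = x*N² + x = x + x*N²)
(1 + z(w(-2, -5), 6))*(-21) = (1 + 6*(1 + (-2)²))*(-21) = (1 + 6*(1 + 4))*(-21) = (1 + 6*5)*(-21) = (1 + 30)*(-21) = 31*(-21) = -651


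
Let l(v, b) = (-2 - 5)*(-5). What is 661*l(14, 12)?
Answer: 23135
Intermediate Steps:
l(v, b) = 35 (l(v, b) = -7*(-5) = 35)
661*l(14, 12) = 661*35 = 23135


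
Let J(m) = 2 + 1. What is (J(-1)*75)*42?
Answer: 9450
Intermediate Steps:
J(m) = 3
(J(-1)*75)*42 = (3*75)*42 = 225*42 = 9450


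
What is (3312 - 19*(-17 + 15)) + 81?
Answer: 3431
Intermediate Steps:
(3312 - 19*(-17 + 15)) + 81 = (3312 - 19*(-2)) + 81 = (3312 + 38) + 81 = 3350 + 81 = 3431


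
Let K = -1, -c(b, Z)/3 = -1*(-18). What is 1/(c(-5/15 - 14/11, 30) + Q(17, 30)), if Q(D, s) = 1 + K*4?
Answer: -1/57 ≈ -0.017544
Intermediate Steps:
c(b, Z) = -54 (c(b, Z) = -(-3)*(-18) = -3*18 = -54)
Q(D, s) = -3 (Q(D, s) = 1 - 1*4 = 1 - 4 = -3)
1/(c(-5/15 - 14/11, 30) + Q(17, 30)) = 1/(-54 - 3) = 1/(-57) = -1/57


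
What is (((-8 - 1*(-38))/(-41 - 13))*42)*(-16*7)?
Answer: 7840/3 ≈ 2613.3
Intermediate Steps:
(((-8 - 1*(-38))/(-41 - 13))*42)*(-16*7) = (((-8 + 38)/(-54))*42)*(-112) = ((30*(-1/54))*42)*(-112) = -5/9*42*(-112) = -70/3*(-112) = 7840/3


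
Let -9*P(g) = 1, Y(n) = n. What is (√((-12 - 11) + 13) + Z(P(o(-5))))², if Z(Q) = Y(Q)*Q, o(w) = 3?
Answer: -65609/6561 + 2*I*√10/81 ≈ -9.9998 + 0.078081*I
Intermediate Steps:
P(g) = -⅑ (P(g) = -⅑*1 = -⅑)
Z(Q) = Q² (Z(Q) = Q*Q = Q²)
(√((-12 - 11) + 13) + Z(P(o(-5))))² = (√((-12 - 11) + 13) + (-⅑)²)² = (√(-23 + 13) + 1/81)² = (√(-10) + 1/81)² = (I*√10 + 1/81)² = (1/81 + I*√10)²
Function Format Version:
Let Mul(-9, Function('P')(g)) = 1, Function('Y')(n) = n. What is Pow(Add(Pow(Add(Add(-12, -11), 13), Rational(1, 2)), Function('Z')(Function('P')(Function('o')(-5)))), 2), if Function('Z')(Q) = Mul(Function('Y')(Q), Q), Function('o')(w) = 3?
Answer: Add(Rational(-65609, 6561), Mul(Rational(2, 81), I, Pow(10, Rational(1, 2)))) ≈ Add(-9.9998, Mul(0.078081, I))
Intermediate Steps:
Function('P')(g) = Rational(-1, 9) (Function('P')(g) = Mul(Rational(-1, 9), 1) = Rational(-1, 9))
Function('Z')(Q) = Pow(Q, 2) (Function('Z')(Q) = Mul(Q, Q) = Pow(Q, 2))
Pow(Add(Pow(Add(Add(-12, -11), 13), Rational(1, 2)), Function('Z')(Function('P')(Function('o')(-5)))), 2) = Pow(Add(Pow(Add(Add(-12, -11), 13), Rational(1, 2)), Pow(Rational(-1, 9), 2)), 2) = Pow(Add(Pow(Add(-23, 13), Rational(1, 2)), Rational(1, 81)), 2) = Pow(Add(Pow(-10, Rational(1, 2)), Rational(1, 81)), 2) = Pow(Add(Mul(I, Pow(10, Rational(1, 2))), Rational(1, 81)), 2) = Pow(Add(Rational(1, 81), Mul(I, Pow(10, Rational(1, 2)))), 2)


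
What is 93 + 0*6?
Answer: 93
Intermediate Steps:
93 + 0*6 = 93 + 0 = 93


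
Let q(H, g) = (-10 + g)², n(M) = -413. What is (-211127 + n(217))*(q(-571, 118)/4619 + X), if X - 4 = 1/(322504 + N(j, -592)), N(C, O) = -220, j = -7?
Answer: -513706082983415/372157449 ≈ -1.3803e+6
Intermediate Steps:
X = 1289137/322284 (X = 4 + 1/(322504 - 220) = 4 + 1/322284 = 1289137/322284 ≈ 4.0000)
(-211127 + n(217))*(q(-571, 118)/4619 + X) = (-211127 - 413)*((-10 + 118)²/4619 + 1289137/322284) = -211540*(108²*(1/4619) + 1289137/322284) = -211540*(11664*(1/4619) + 1289137/322284) = -211540*(11664/4619 + 1289137/322284) = -211540*9713644379/1488629796 = -513706082983415/372157449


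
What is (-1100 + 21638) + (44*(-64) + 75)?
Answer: 17797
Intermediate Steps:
(-1100 + 21638) + (44*(-64) + 75) = 20538 + (-2816 + 75) = 20538 - 2741 = 17797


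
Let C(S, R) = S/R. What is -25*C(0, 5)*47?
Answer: 0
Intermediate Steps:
-25*C(0, 5)*47 = -0/5*47 = -25*0*47 = 0*47 = 0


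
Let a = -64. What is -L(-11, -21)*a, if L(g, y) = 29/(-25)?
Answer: -1856/25 ≈ -74.240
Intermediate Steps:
L(g, y) = -29/25 (L(g, y) = 29*(-1/25) = -29/25)
-L(-11, -21)*a = -(-29)*(-64)/25 = -1*1856/25 = -1856/25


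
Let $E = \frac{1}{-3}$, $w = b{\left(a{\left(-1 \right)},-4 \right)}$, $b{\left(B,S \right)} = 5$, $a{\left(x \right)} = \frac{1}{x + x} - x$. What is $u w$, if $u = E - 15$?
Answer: $- \frac{230}{3} \approx -76.667$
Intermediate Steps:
$a{\left(x \right)} = \frac{1}{2 x} - x$
$w = 5$
$E = - \frac{1}{3} \approx -0.33333$
$u = - \frac{46}{3}$ ($u = - \frac{1}{3} - 15 = - \frac{46}{3} \approx -15.333$)
$u w = \left(- \frac{46}{3}\right) 5 = - \frac{230}{3}$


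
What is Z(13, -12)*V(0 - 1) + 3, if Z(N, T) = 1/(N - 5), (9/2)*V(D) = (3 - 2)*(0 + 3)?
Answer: 37/12 ≈ 3.0833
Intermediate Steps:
V(D) = ⅔ (V(D) = 2*((3 - 2)*(0 + 3))/9 = 2*(1*3)/9 = (2/9)*3 = ⅔)
Z(N, T) = 1/(-5 + N)
Z(13, -12)*V(0 - 1) + 3 = (⅔)/(-5 + 13) + 3 = (⅔)/8 + 3 = (⅛)*(⅔) + 3 = 1/12 + 3 = 37/12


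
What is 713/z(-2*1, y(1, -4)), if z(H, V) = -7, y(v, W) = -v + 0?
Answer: -713/7 ≈ -101.86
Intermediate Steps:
y(v, W) = -v
713/z(-2*1, y(1, -4)) = 713/(-7) = 713*(-⅐) = -713/7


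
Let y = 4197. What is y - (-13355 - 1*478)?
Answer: 18030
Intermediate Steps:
y - (-13355 - 1*478) = 4197 - (-13355 - 1*478) = 4197 - (-13355 - 478) = 4197 - 1*(-13833) = 4197 + 13833 = 18030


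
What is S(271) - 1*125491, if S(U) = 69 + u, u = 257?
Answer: -125165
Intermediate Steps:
S(U) = 326 (S(U) = 69 + 257 = 326)
S(271) - 1*125491 = 326 - 1*125491 = 326 - 125491 = -125165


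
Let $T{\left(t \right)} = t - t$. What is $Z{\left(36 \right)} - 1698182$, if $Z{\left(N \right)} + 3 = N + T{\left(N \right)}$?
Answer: $-1698149$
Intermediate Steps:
$T{\left(t \right)} = 0$
$Z{\left(N \right)} = -3 + N$ ($Z{\left(N \right)} = -3 + \left(N + 0\right) = -3 + N$)
$Z{\left(36 \right)} - 1698182 = \left(-3 + 36\right) - 1698182 = 33 - 1698182 = -1698149$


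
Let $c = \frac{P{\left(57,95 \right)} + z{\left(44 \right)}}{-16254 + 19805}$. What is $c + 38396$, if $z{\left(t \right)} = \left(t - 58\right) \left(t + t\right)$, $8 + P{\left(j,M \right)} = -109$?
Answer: $\frac{136342847}{3551} \approx 38396.0$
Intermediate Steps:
$P{\left(j,M \right)} = -117$ ($P{\left(j,M \right)} = -8 - 109 = -117$)
$z{\left(t \right)} = 2 t \left(-58 + t\right)$ ($z{\left(t \right)} = \left(-58 + t\right) 2 t = 2 t \left(-58 + t\right)$)
$c = - \frac{1349}{3551}$ ($c = \frac{-117 + 2 \cdot 44 \left(-58 + 44\right)}{-16254 + 19805} = \frac{-117 + 2 \cdot 44 \left(-14\right)}{3551} = \left(-117 - 1232\right) \frac{1}{3551} = \left(-1349\right) \frac{1}{3551} = - \frac{1349}{3551} \approx -0.37989$)
$c + 38396 = - \frac{1349}{3551} + 38396 = \frac{136342847}{3551}$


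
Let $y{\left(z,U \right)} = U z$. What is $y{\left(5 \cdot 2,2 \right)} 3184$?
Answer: $63680$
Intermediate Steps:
$y{\left(5 \cdot 2,2 \right)} 3184 = 2 \cdot 5 \cdot 2 \cdot 3184 = 2 \cdot 10 \cdot 3184 = 20 \cdot 3184 = 63680$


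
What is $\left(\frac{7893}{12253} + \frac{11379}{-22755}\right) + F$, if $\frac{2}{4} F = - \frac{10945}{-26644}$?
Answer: $\frac{1195635971597}{1238133424610} \approx 0.96568$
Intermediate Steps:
$F = \frac{10945}{13322}$ ($F = 2 \left(- \frac{10945}{-26644}\right) = 2 \left(\left(-10945\right) \left(- \frac{1}{26644}\right)\right) = 2 \cdot \frac{10945}{26644} = \frac{10945}{13322} \approx 0.82157$)
$\left(\frac{7893}{12253} + \frac{11379}{-22755}\right) + F = \left(\frac{7893}{12253} + \frac{11379}{-22755}\right) + \frac{10945}{13322} = \left(7893 \cdot \frac{1}{12253} + 11379 \left(- \frac{1}{22755}\right)\right) + \frac{10945}{13322} = \left(\frac{7893}{12253} - \frac{3793}{7585}\right) + \frac{10945}{13322} = \frac{13392776}{92939005} + \frac{10945}{13322} = \frac{1195635971597}{1238133424610}$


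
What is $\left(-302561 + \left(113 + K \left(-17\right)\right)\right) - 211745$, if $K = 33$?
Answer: $-514754$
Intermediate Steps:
$\left(-302561 + \left(113 + K \left(-17\right)\right)\right) - 211745 = \left(-302561 + \left(113 + 33 \left(-17\right)\right)\right) - 211745 = \left(-302561 + \left(113 - 561\right)\right) - 211745 = \left(-302561 - 448\right) - 211745 = -303009 - 211745 = -514754$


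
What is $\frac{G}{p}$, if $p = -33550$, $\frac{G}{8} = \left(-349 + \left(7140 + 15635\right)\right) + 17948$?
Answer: $- \frac{161496}{16775} \approx -9.6272$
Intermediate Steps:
$G = 322992$ ($G = 8 \left(\left(-349 + \left(7140 + 15635\right)\right) + 17948\right) = 8 \left(\left(-349 + 22775\right) + 17948\right) = 8 \left(22426 + 17948\right) = 8 \cdot 40374 = 322992$)
$\frac{G}{p} = \frac{322992}{-33550} = 322992 \left(- \frac{1}{33550}\right) = - \frac{161496}{16775}$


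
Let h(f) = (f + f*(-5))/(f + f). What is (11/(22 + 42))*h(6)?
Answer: -11/32 ≈ -0.34375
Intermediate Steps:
h(f) = -2 (h(f) = (f - 5*f)/((2*f)) = (-4*f)*(1/(2*f)) = -2)
(11/(22 + 42))*h(6) = (11/(22 + 42))*(-2) = (11/64)*(-2) = -11/32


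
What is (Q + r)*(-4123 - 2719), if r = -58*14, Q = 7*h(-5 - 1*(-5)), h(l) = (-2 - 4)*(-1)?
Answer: 5268340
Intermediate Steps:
h(l) = 6 (h(l) = -6*(-1) = 6)
Q = 42 (Q = 7*6 = 42)
r = -812
(Q + r)*(-4123 - 2719) = (42 - 812)*(-4123 - 2719) = -770*(-6842) = 5268340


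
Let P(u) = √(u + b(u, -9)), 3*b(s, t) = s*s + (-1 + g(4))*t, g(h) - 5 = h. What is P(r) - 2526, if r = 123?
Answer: -2526 + √5142 ≈ -2454.3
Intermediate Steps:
g(h) = 5 + h
b(s, t) = s²/3 + 8*t/3 (b(s, t) = (s*s + (-1 + (5 + 4))*t)/3 = (s² + (-1 + 9)*t)/3 = (s² + 8*t)/3 = s²/3 + 8*t/3)
P(u) = √(-24 + u + u²/3) (P(u) = √(u + (u²/3 + (8/3)*(-9))) = √(u + (u²/3 - 24)) = √(u + (-24 + u²/3)) = √(-24 + u + u²/3))
P(r) - 2526 = √(-216 + 3*123² + 9*123)/3 - 2526 = √(-216 + 3*15129 + 1107)/3 - 2526 = √(-216 + 45387 + 1107)/3 - 2526 = √46278/3 - 2526 = (3*√5142)/3 - 2526 = √5142 - 2526 = -2526 + √5142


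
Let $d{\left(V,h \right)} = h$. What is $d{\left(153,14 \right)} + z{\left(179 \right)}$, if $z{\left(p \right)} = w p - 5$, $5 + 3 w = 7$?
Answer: $\frac{385}{3} \approx 128.33$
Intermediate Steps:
$w = \frac{2}{3}$ ($w = - \frac{5}{3} + \frac{1}{3} \cdot 7 = - \frac{5}{3} + \frac{7}{3} = \frac{2}{3} \approx 0.66667$)
$z{\left(p \right)} = -5 + \frac{2 p}{3}$ ($z{\left(p \right)} = \frac{2 p}{3} - 5 = -5 + \frac{2 p}{3}$)
$d{\left(153,14 \right)} + z{\left(179 \right)} = 14 + \left(-5 + \frac{2}{3} \cdot 179\right) = 14 + \left(-5 + \frac{358}{3}\right) = 14 + \frac{343}{3} = \frac{385}{3}$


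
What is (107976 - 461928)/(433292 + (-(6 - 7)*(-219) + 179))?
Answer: -88488/108313 ≈ -0.81697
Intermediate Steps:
(107976 - 461928)/(433292 + (-(6 - 7)*(-219) + 179)) = -353952/(433292 + (-1*(-1)*(-219) + 179)) = -353952/(433292 + (1*(-219) + 179)) = -353952/(433292 + (-219 + 179)) = -353952/(433292 - 40) = -353952/433252 = -353952*1/433252 = -88488/108313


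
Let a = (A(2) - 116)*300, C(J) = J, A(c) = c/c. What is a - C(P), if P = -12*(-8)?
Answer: -34596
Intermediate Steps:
A(c) = 1
P = 96
a = -34500 (a = (1 - 116)*300 = -115*300 = -34500)
a - C(P) = -34500 - 1*96 = -34500 - 96 = -34596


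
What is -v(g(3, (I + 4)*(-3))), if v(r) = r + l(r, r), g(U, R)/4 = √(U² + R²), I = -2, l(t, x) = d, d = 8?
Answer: -8 - 12*√5 ≈ -34.833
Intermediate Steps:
l(t, x) = 8
g(U, R) = 4*√(R² + U²) (g(U, R) = 4*√(U² + R²) = 4*√(R² + U²))
v(r) = 8 + r (v(r) = r + 8 = 8 + r)
-v(g(3, (I + 4)*(-3))) = -(8 + 4*√(((-2 + 4)*(-3))² + 3²)) = -(8 + 4*√((2*(-3))² + 9)) = -(8 + 4*√((-6)² + 9)) = -(8 + 4*√(36 + 9)) = -(8 + 4*√45) = -(8 + 4*(3*√5)) = -(8 + 12*√5) = -8 - 12*√5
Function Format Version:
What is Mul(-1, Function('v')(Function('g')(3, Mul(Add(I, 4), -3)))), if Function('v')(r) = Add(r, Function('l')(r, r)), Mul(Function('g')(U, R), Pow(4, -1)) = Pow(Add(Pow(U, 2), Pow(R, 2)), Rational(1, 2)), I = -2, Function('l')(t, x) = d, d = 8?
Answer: Add(-8, Mul(-12, Pow(5, Rational(1, 2)))) ≈ -34.833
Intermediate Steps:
Function('l')(t, x) = 8
Function('g')(U, R) = Mul(4, Pow(Add(Pow(R, 2), Pow(U, 2)), Rational(1, 2))) (Function('g')(U, R) = Mul(4, Pow(Add(Pow(U, 2), Pow(R, 2)), Rational(1, 2))) = Mul(4, Pow(Add(Pow(R, 2), Pow(U, 2)), Rational(1, 2))))
Function('v')(r) = Add(8, r) (Function('v')(r) = Add(r, 8) = Add(8, r))
Mul(-1, Function('v')(Function('g')(3, Mul(Add(I, 4), -3)))) = Mul(-1, Add(8, Mul(4, Pow(Add(Pow(Mul(Add(-2, 4), -3), 2), Pow(3, 2)), Rational(1, 2))))) = Mul(-1, Add(8, Mul(4, Pow(Add(Pow(Mul(2, -3), 2), 9), Rational(1, 2))))) = Mul(-1, Add(8, Mul(4, Pow(Add(Pow(-6, 2), 9), Rational(1, 2))))) = Mul(-1, Add(8, Mul(4, Pow(Add(36, 9), Rational(1, 2))))) = Mul(-1, Add(8, Mul(4, Pow(45, Rational(1, 2))))) = Mul(-1, Add(8, Mul(4, Mul(3, Pow(5, Rational(1, 2)))))) = Mul(-1, Add(8, Mul(12, Pow(5, Rational(1, 2))))) = Add(-8, Mul(-12, Pow(5, Rational(1, 2))))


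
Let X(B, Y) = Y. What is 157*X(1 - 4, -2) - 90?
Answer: -404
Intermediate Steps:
157*X(1 - 4, -2) - 90 = 157*(-2) - 90 = -314 - 90 = -404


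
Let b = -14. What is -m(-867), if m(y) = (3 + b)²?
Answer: -121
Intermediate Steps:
m(y) = 121 (m(y) = (3 - 14)² = (-11)² = 121)
-m(-867) = -1*121 = -121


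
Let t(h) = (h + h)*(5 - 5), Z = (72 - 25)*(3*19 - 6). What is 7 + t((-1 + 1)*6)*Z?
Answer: 7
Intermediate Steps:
Z = 2397 (Z = 47*(57 - 6) = 47*51 = 2397)
t(h) = 0 (t(h) = (2*h)*0 = 0)
7 + t((-1 + 1)*6)*Z = 7 + 0*2397 = 7 + 0 = 7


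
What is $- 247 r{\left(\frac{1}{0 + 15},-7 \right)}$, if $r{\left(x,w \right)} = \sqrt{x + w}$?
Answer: $- \frac{494 i \sqrt{390}}{15} \approx - 650.38 i$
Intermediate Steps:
$r{\left(x,w \right)} = \sqrt{w + x}$
$- 247 r{\left(\frac{1}{0 + 15},-7 \right)} = - 247 \sqrt{-7 + \frac{1}{0 + 15}} = - 247 \sqrt{-7 + \frac{1}{15}} = - 247 \sqrt{- \frac{104}{15}} = - 247 \frac{2 i \sqrt{390}}{15} = - \frac{494 i \sqrt{390}}{15}$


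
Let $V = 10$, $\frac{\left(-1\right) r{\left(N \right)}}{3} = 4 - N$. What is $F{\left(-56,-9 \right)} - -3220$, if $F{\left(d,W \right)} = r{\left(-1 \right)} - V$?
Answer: $3195$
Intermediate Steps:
$r{\left(N \right)} = -12 + 3 N$ ($r{\left(N \right)} = - 3 \left(4 - N\right) = -12 + 3 N$)
$F{\left(d,W \right)} = -25$ ($F{\left(d,W \right)} = \left(-12 + 3 \left(-1\right)\right) - 10 = \left(-12 - 3\right) - 10 = -15 - 10 = -25$)
$F{\left(-56,-9 \right)} - -3220 = -25 - -3220 = -25 + 3220 = 3195$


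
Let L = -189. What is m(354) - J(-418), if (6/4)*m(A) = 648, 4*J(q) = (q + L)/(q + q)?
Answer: 1444001/3344 ≈ 431.82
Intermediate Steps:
J(q) = (-189 + q)/(8*q) (J(q) = ((q - 189)/(q + q))/4 = ((-189 + q)/((2*q)))/4 = ((-189 + q)*(1/(2*q)))/4 = ((-189 + q)/(2*q))/4 = (-189 + q)/(8*q))
m(A) = 432 (m(A) = (⅔)*648 = 432)
m(354) - J(-418) = 432 - (-189 - 418)/(8*(-418)) = 432 - (-1)*(-607)/(8*418) = 432 - 1*607/3344 = 432 - 607/3344 = 1444001/3344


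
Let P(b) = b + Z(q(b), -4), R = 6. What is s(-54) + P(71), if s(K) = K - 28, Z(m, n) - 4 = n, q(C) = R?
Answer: -11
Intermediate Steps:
q(C) = 6
Z(m, n) = 4 + n
s(K) = -28 + K
P(b) = b (P(b) = b + (4 - 4) = b + 0 = b)
s(-54) + P(71) = (-28 - 54) + 71 = -82 + 71 = -11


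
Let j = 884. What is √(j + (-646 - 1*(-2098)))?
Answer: 4*√146 ≈ 48.332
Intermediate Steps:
√(j + (-646 - 1*(-2098))) = √(884 + (-646 - 1*(-2098))) = √(884 + (-646 + 2098)) = √(884 + 1452) = √2336 = 4*√146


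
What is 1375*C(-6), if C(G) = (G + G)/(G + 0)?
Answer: 2750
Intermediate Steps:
C(G) = 2 (C(G) = (2*G)/G = 2)
1375*C(-6) = 1375*2 = 2750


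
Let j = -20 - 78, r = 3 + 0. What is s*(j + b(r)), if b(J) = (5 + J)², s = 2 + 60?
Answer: -2108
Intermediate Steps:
s = 62
r = 3
j = -98
s*(j + b(r)) = 62*(-98 + (5 + 3)²) = 62*(-98 + 8²) = 62*(-98 + 64) = 62*(-34) = -2108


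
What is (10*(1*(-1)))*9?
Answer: -90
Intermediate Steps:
(10*(1*(-1)))*9 = (10*(-1))*9 = -10*9 = -90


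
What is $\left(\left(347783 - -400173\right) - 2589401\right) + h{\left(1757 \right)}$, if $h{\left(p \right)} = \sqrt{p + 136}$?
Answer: $-1841445 + \sqrt{1893} \approx -1.8414 \cdot 10^{6}$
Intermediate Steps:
$h{\left(p \right)} = \sqrt{136 + p}$
$\left(\left(347783 - -400173\right) - 2589401\right) + h{\left(1757 \right)} = \left(\left(347783 - -400173\right) - 2589401\right) + \sqrt{136 + 1757} = \left(\left(347783 + 400173\right) - 2589401\right) + \sqrt{1893} = \left(747956 - 2589401\right) + \sqrt{1893} = -1841445 + \sqrt{1893}$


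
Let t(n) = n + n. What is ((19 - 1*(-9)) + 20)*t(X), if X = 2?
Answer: 192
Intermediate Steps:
t(n) = 2*n
((19 - 1*(-9)) + 20)*t(X) = ((19 - 1*(-9)) + 20)*(2*2) = ((19 + 9) + 20)*4 = (28 + 20)*4 = 48*4 = 192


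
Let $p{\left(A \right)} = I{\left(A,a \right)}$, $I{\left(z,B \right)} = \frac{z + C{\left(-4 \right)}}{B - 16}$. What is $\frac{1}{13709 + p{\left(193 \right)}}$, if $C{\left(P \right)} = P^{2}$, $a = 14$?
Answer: $\frac{2}{27209} \approx 7.3505 \cdot 10^{-5}$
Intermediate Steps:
$I{\left(z,B \right)} = \frac{16 + z}{-16 + B}$ ($I{\left(z,B \right)} = \frac{z + \left(-4\right)^{2}}{B - 16} = \frac{z + 16}{-16 + B} = \frac{16 + z}{-16 + B}$)
$p{\left(A \right)} = -8 - \frac{A}{2}$ ($p{\left(A \right)} = \frac{16 + A}{-16 + 14} = \frac{16 + A}{-2} = - \frac{16 + A}{2} = -8 - \frac{A}{2}$)
$\frac{1}{13709 + p{\left(193 \right)}} = \frac{1}{13709 - \frac{209}{2}} = \frac{1}{\frac{27209}{2}} = \frac{2}{27209}$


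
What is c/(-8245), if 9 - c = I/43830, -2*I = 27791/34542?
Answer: -27251593271/24965461931400 ≈ -0.0010916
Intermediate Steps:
I = -27791/69084 (I = -27791/(2*34542) = -1/2*27791/34542 = -27791/69084 ≈ -0.40228)
c = 27251593271/3027951720 (c = 9 - (-27791)/(69084*43830) = 9 - 1*(-27791/3027951720) = 9 + 27791/3027951720 = 27251593271/3027951720 ≈ 9.0000)
c/(-8245) = (27251593271/3027951720)/(-8245) = (27251593271/3027951720)*(-1/8245) = -27251593271/24965461931400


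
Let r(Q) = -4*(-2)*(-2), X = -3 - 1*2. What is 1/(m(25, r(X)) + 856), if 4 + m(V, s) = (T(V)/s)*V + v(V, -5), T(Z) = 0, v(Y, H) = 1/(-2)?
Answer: 2/1703 ≈ 0.0011744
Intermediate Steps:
v(Y, H) = -½
X = -5 (X = -3 - 2 = -5)
r(Q) = -16 (r(Q) = 8*(-2) = -16)
m(V, s) = -9/2 (m(V, s) = -4 + ((0/s)*V - ½) = -4 + (0*V - ½) = -4 + (0 - ½) = -4 - ½ = -9/2)
1/(m(25, r(X)) + 856) = 1/(-9/2 + 856) = 1/(1703/2) = 2/1703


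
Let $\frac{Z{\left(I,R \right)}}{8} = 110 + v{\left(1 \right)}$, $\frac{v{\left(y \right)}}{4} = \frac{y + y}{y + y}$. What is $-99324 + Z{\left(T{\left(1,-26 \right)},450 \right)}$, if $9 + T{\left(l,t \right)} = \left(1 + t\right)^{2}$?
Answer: $-98412$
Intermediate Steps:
$T{\left(l,t \right)} = -9 + \left(1 + t\right)^{2}$
$v{\left(y \right)} = 4$ ($v{\left(y \right)} = 4 \frac{y + y}{y + y} = 4 \frac{2 y}{2 y} = 4 \cdot 2 y \frac{1}{2 y} = 4 \cdot 1 = 4$)
$Z{\left(I,R \right)} = 912$ ($Z{\left(I,R \right)} = 8 \left(110 + 4\right) = 8 \cdot 114 = 912$)
$-99324 + Z{\left(T{\left(1,-26 \right)},450 \right)} = -99324 + 912 = -98412$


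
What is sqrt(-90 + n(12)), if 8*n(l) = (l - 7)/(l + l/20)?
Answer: I*sqrt(634690)/84 ≈ 9.4842*I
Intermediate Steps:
n(l) = 5*(-7 + l)/(42*l) (n(l) = ((l - 7)/(l + l/20))/8 = ((-7 + l)/(l + l*(1/20)))/8 = ((-7 + l)/(l + l/20))/8 = ((-7 + l)/((21*l/20)))/8 = ((-7 + l)*(20/(21*l)))/8 = (20*(-7 + l)/(21*l))/8 = 5*(-7 + l)/(42*l))
sqrt(-90 + n(12)) = sqrt(-90 + (5/42)*(-7 + 12)/12) = sqrt(-90 + (5/42)*(1/12)*5) = sqrt(-90 + 25/504) = sqrt(-45335/504) = I*sqrt(634690)/84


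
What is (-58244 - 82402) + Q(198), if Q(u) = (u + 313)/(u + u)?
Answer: -55695305/396 ≈ -1.4064e+5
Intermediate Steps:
Q(u) = (313 + u)/(2*u) (Q(u) = (313 + u)/((2*u)) = (313 + u)*(1/(2*u)) = (313 + u)/(2*u))
(-58244 - 82402) + Q(198) = (-58244 - 82402) + (1/2)*(313 + 198)/198 = -140646 + (1/2)*(1/198)*511 = -140646 + 511/396 = -55695305/396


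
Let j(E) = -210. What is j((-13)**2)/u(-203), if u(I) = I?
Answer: 30/29 ≈ 1.0345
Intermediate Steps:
j((-13)**2)/u(-203) = -210/(-203) = -210*(-1/203) = 30/29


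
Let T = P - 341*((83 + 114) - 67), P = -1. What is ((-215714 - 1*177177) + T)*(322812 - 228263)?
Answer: -41338902878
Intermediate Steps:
T = -44331 (T = -1 - 341*((83 + 114) - 67) = -1 - 341*(197 - 67) = -1 - 341*130 = -1 - 44330 = -44331)
((-215714 - 1*177177) + T)*(322812 - 228263) = ((-215714 - 1*177177) - 44331)*(322812 - 228263) = ((-215714 - 177177) - 44331)*94549 = (-392891 - 44331)*94549 = -437222*94549 = -41338902878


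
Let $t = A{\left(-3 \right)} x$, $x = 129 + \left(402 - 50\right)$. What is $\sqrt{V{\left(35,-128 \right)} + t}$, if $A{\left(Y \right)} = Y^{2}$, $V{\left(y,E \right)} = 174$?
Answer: $\sqrt{4503} \approx 67.104$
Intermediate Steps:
$x = 481$ ($x = 129 + 352 = 481$)
$t = 4329$ ($t = \left(-3\right)^{2} \cdot 481 = 9 \cdot 481 = 4329$)
$\sqrt{V{\left(35,-128 \right)} + t} = \sqrt{174 + 4329} = \sqrt{4503}$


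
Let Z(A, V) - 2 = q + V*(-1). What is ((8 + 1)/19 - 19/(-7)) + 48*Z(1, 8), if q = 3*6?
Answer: 77032/133 ≈ 579.19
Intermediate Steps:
q = 18
Z(A, V) = 20 - V (Z(A, V) = 2 + (18 + V*(-1)) = 2 + (18 - V) = 20 - V)
((8 + 1)/19 - 19/(-7)) + 48*Z(1, 8) = ((8 + 1)/19 - 19/(-7)) + 48*(20 - 1*8) = (9*(1/19) - 19*(-⅐)) + 48*(20 - 8) = (9/19 + 19/7) + 48*12 = 424/133 + 576 = 77032/133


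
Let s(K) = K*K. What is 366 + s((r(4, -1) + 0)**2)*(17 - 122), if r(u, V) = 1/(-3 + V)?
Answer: 93591/256 ≈ 365.59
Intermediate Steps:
s(K) = K**2
366 + s((r(4, -1) + 0)**2)*(17 - 122) = 366 + ((1/(-3 - 1) + 0)**2)**2*(17 - 122) = 366 + ((1/(-4) + 0)**2)**2*(-105) = 366 + ((-1/4 + 0)**2)**2*(-105) = 366 + ((-1/4)**2)**2*(-105) = 366 + (1/16)**2*(-105) = 366 + (1/256)*(-105) = 366 - 105/256 = 93591/256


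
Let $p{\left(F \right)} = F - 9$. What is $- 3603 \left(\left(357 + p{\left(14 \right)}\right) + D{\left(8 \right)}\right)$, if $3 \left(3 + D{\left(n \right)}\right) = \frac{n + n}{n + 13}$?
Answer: $- \frac{27182233}{21} \approx -1.2944 \cdot 10^{6}$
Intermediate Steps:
$p{\left(F \right)} = -9 + F$
$D{\left(n \right)} = -3 + \frac{2 n}{3 \left(13 + n\right)}$ ($D{\left(n \right)} = -3 + \frac{\left(n + n\right) \frac{1}{n + 13}}{3} = -3 + \frac{2 n \frac{1}{13 + n}}{3} = -3 + \frac{2 n}{3 \left(13 + n\right)}$)
$- 3603 \left(\left(357 + p{\left(14 \right)}\right) + D{\left(8 \right)}\right) = - 3603 \left(\left(357 + \left(-9 + 14\right)\right) + \frac{-117 - 56}{3 \left(13 + 8\right)}\right) = - 3603 \left(\left(357 + 5\right) + \frac{-117 - 56}{3 \cdot 21}\right) = - 3603 \left(362 + \frac{1}{3} \cdot \frac{1}{21} \left(-173\right)\right) = - 3603 \left(362 - \frac{173}{63}\right) = \left(-3603\right) \frac{22633}{63} = - \frac{27182233}{21}$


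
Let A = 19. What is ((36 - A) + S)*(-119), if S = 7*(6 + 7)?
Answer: -12852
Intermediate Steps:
S = 91 (S = 7*13 = 91)
((36 - A) + S)*(-119) = ((36 - 1*19) + 91)*(-119) = ((36 - 19) + 91)*(-119) = (17 + 91)*(-119) = 108*(-119) = -12852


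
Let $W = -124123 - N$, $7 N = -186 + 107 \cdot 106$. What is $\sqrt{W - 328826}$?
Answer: $\frac{i \sqrt{22272593}}{7} \approx 674.2 i$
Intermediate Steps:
$N = \frac{11156}{7}$ ($N = \frac{-186 + 107 \cdot 106}{7} = \frac{-186 + 11342}{7} = \frac{1}{7} \cdot 11156 = \frac{11156}{7} \approx 1593.7$)
$W = - \frac{880017}{7}$ ($W = -124123 - \frac{11156}{7} = - \frac{880017}{7} \approx -1.2572 \cdot 10^{5}$)
$\sqrt{W - 328826} = \sqrt{- \frac{880017}{7} - 328826} = \sqrt{- \frac{3181799}{7}} = \frac{i \sqrt{22272593}}{7}$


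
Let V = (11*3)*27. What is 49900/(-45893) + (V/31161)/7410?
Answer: -1280224367593/1177425759770 ≈ -1.0873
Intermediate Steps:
V = 891 (V = 33*27 = 891)
49900/(-45893) + (V/31161)/7410 = 49900/(-45893) + (891/31161)/7410 = 49900*(-1/45893) + (891*(1/31161))*(1/7410) = -49900/45893 + (297/10387)*(1/7410) = -49900/45893 + 99/25655890 = -1280224367593/1177425759770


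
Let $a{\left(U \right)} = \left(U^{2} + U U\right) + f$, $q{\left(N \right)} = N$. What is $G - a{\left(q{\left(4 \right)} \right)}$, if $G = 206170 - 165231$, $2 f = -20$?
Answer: $40917$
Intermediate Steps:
$f = -10$ ($f = \frac{1}{2} \left(-20\right) = -10$)
$a{\left(U \right)} = -10 + 2 U^{2}$ ($a{\left(U \right)} = \left(U^{2} + U U\right) - 10 = \left(U^{2} + U^{2}\right) - 10 = 2 U^{2} - 10 = -10 + 2 U^{2}$)
$G = 40939$
$G - a{\left(q{\left(4 \right)} \right)} = 40939 - \left(-10 + 2 \cdot 4^{2}\right) = 40939 - \left(-10 + 2 \cdot 16\right) = 40939 - \left(-10 + 32\right) = 40939 - 22 = 40917$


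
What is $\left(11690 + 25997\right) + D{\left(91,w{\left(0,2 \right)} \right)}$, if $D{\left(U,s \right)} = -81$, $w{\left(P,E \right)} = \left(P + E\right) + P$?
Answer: $37606$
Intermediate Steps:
$w{\left(P,E \right)} = E + 2 P$ ($w{\left(P,E \right)} = \left(E + P\right) + P = E + 2 P$)
$\left(11690 + 25997\right) + D{\left(91,w{\left(0,2 \right)} \right)} = \left(11690 + 25997\right) - 81 = 37687 - 81 = 37606$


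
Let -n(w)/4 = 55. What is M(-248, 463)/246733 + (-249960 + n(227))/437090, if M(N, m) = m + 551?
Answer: -6128445268/10784452697 ≈ -0.56827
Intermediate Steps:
M(N, m) = 551 + m
n(w) = -220 (n(w) = -4*55 = -220)
M(-248, 463)/246733 + (-249960 + n(227))/437090 = (551 + 463)/246733 + (-249960 - 220)/437090 = 1014*(1/246733) - 250180*1/437090 = 1014/246733 - 25018/43709 = -6128445268/10784452697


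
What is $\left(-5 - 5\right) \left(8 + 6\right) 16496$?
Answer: $-2309440$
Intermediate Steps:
$\left(-5 - 5\right) \left(8 + 6\right) 16496 = \left(-10\right) 14 \cdot 16496 = \left(-140\right) 16496 = -2309440$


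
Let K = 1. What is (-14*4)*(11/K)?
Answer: -616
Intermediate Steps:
(-14*4)*(11/K) = (-14*4)*(11/1) = -616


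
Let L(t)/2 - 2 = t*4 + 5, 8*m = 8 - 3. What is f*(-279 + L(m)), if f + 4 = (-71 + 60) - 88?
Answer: 26780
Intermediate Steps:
m = 5/8 (m = (8 - 3)/8 = (⅛)*5 = 5/8 ≈ 0.62500)
f = -103 (f = -4 + ((-71 + 60) - 88) = -4 + (-11 - 88) = -4 - 99 = -103)
L(t) = 14 + 8*t (L(t) = 4 + 2*(t*4 + 5) = 4 + 2*(4*t + 5) = 4 + 2*(5 + 4*t) = 4 + (10 + 8*t) = 14 + 8*t)
f*(-279 + L(m)) = -103*(-279 + (14 + 8*(5/8))) = -103*(-279 + (14 + 5)) = -103*(-279 + 19) = -103*(-260) = 26780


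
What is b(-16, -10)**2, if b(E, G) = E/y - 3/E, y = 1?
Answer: 64009/256 ≈ 250.04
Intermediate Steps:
b(E, G) = E - 3/E (b(E, G) = E/1 - 3/E = E*1 - 3/E = E - 3/E)
b(-16, -10)**2 = (-16 - 3/(-16))**2 = (-16 - 3*(-1/16))**2 = (-16 + 3/16)**2 = (-253/16)**2 = 64009/256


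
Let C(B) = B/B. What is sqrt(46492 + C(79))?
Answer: sqrt(46493) ≈ 215.62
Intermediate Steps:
C(B) = 1
sqrt(46492 + C(79)) = sqrt(46492 + 1) = sqrt(46493)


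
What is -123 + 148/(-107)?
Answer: -13309/107 ≈ -124.38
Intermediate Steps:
-123 + 148/(-107) = -123 + 148*(-1/107) = -123 - 148/107 = -13309/107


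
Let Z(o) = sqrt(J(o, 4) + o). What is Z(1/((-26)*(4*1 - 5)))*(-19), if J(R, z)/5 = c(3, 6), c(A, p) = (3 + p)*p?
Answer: -19*sqrt(182546)/26 ≈ -312.22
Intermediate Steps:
c(A, p) = p*(3 + p)
J(R, z) = 270 (J(R, z) = 5*(6*(3 + 6)) = 5*(6*9) = 5*54 = 270)
Z(o) = sqrt(270 + o)
Z(1/((-26)*(4*1 - 5)))*(-19) = sqrt(270 + 1/((-26)*(4*1 - 5)))*(-19) = sqrt(270 - 1/(26*(4 - 5)))*(-19) = sqrt(270 - 1/26/(-1))*(-19) = sqrt(270 - 1/26*(-1))*(-19) = sqrt(270 + 1/26)*(-19) = sqrt(7021/26)*(-19) = (sqrt(182546)/26)*(-19) = -19*sqrt(182546)/26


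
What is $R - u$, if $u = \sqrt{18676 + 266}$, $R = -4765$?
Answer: $-4765 - \sqrt{18942} \approx -4902.6$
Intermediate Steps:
$u = \sqrt{18942} \approx 137.63$
$R - u = -4765 - \sqrt{18942}$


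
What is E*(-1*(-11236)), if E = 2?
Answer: 22472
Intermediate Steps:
E*(-1*(-11236)) = 2*(-1*(-11236)) = 2*11236 = 22472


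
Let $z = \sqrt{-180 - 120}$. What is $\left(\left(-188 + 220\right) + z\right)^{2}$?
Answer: $724 + 640 i \sqrt{3} \approx 724.0 + 1108.5 i$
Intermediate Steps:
$z = 10 i \sqrt{3}$ ($z = \sqrt{-300} = 10 i \sqrt{3} \approx 17.32 i$)
$\left(\left(-188 + 220\right) + z\right)^{2} = \left(\left(-188 + 220\right) + 10 i \sqrt{3}\right)^{2} = \left(32 + 10 i \sqrt{3}\right)^{2}$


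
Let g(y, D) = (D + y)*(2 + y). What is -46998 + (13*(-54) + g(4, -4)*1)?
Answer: -47700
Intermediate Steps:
g(y, D) = (2 + y)*(D + y)
-46998 + (13*(-54) + g(4, -4)*1) = -46998 + (13*(-54) + (4**2 + 2*(-4) + 2*4 - 4*4)*1) = -46998 + (-702 + (16 - 8 + 8 - 16)*1) = -46998 + (-702 + 0*1) = -46998 + (-702 + 0) = -46998 - 702 = -47700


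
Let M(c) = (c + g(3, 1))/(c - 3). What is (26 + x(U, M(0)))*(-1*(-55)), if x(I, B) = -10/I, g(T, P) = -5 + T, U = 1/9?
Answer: -3520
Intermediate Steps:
U = 1/9 ≈ 0.11111
M(c) = (-2 + c)/(-3 + c) (M(c) = (c + (-5 + 3))/(c - 3) = (c - 2)/(-3 + c) = (-2 + c)/(-3 + c))
(26 + x(U, M(0)))*(-1*(-55)) = (26 - 10/1/9)*(-1*(-55)) = (26 - 10*9)*55 = (26 - 90)*55 = -64*55 = -3520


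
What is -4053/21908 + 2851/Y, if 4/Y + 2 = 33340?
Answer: 520570432273/21908 ≈ 2.3762e+7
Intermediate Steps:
Y = 2/16669 (Y = 4/(-2 + 33340) = 4/33338 = 4*(1/33338) = 2/16669 ≈ 0.00011998)
-4053/21908 + 2851/Y = -4053/21908 + 2851/(2/16669) = -4053*1/21908 + 2851*(16669/2) = -4053/21908 + 47523319/2 = 520570432273/21908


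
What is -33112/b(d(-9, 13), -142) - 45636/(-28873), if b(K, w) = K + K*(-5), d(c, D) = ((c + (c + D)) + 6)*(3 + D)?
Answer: 119870435/230984 ≈ 518.96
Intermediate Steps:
d(c, D) = (3 + D)*(6 + D + 2*c) (d(c, D) = ((c + (D + c)) + 6)*(3 + D) = ((D + 2*c) + 6)*(3 + D) = (6 + D + 2*c)*(3 + D) = (3 + D)*(6 + D + 2*c))
b(K, w) = -4*K (b(K, w) = K - 5*K = -4*K)
-33112/b(d(-9, 13), -142) - 45636/(-28873) = -33112*(-1/(4*(18 + 13² + 6*(-9) + 9*13 + 2*13*(-9)))) - 45636/(-28873) = -33112*(-1/(4*(18 + 169 - 54 + 117 - 234))) - 45636*(-1/28873) = -33112/((-4*16)) + 45636/28873 = -33112/(-64) + 45636/28873 = -33112*(-1/64) + 45636/28873 = 4139/8 + 45636/28873 = 119870435/230984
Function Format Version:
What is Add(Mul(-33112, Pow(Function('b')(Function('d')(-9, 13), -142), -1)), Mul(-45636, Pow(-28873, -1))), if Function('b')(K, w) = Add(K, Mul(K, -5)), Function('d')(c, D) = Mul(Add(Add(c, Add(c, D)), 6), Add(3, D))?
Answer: Rational(119870435, 230984) ≈ 518.96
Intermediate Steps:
Function('d')(c, D) = Mul(Add(3, D), Add(6, D, Mul(2, c))) (Function('d')(c, D) = Mul(Add(Add(c, Add(D, c)), 6), Add(3, D)) = Mul(Add(Add(D, Mul(2, c)), 6), Add(3, D)) = Mul(Add(6, D, Mul(2, c)), Add(3, D)) = Mul(Add(3, D), Add(6, D, Mul(2, c))))
Function('b')(K, w) = Mul(-4, K) (Function('b')(K, w) = Add(K, Mul(-5, K)) = Mul(-4, K))
Add(Mul(-33112, Pow(Function('b')(Function('d')(-9, 13), -142), -1)), Mul(-45636, Pow(-28873, -1))) = Add(Mul(-33112, Pow(Mul(-4, Add(18, Pow(13, 2), Mul(6, -9), Mul(9, 13), Mul(2, 13, -9))), -1)), Mul(-45636, Pow(-28873, -1))) = Add(Mul(-33112, Pow(Mul(-4, Add(18, 169, -54, 117, -234)), -1)), Mul(-45636, Rational(-1, 28873))) = Add(Mul(-33112, Pow(Mul(-4, 16), -1)), Rational(45636, 28873)) = Add(Mul(-33112, Pow(-64, -1)), Rational(45636, 28873)) = Add(Mul(-33112, Rational(-1, 64)), Rational(45636, 28873)) = Add(Rational(4139, 8), Rational(45636, 28873)) = Rational(119870435, 230984)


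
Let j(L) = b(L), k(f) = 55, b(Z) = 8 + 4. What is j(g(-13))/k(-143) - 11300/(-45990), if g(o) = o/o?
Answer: 117338/252945 ≈ 0.46389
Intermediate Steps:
b(Z) = 12
g(o) = 1
j(L) = 12
j(g(-13))/k(-143) - 11300/(-45990) = 12/55 - 11300/(-45990) = 12*(1/55) - 11300*(-1/45990) = 12/55 + 1130/4599 = 117338/252945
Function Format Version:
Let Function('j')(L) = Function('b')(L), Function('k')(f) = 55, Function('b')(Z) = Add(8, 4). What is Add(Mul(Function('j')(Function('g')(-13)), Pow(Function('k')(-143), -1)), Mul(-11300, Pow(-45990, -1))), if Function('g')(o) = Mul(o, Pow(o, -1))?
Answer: Rational(117338, 252945) ≈ 0.46389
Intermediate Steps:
Function('b')(Z) = 12
Function('g')(o) = 1
Function('j')(L) = 12
Add(Mul(Function('j')(Function('g')(-13)), Pow(Function('k')(-143), -1)), Mul(-11300, Pow(-45990, -1))) = Add(Mul(12, Pow(55, -1)), Mul(-11300, Pow(-45990, -1))) = Add(Mul(12, Rational(1, 55)), Mul(-11300, Rational(-1, 45990))) = Add(Rational(12, 55), Rational(1130, 4599)) = Rational(117338, 252945)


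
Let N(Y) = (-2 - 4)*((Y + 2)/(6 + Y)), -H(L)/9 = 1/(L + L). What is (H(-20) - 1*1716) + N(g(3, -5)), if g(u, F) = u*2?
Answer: -68791/40 ≈ -1719.8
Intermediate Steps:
g(u, F) = 2*u
H(L) = -9/(2*L) (H(L) = -9/(L + L) = -9*1/(2*L) = -9/(2*L))
N(Y) = -6*(2 + Y)/(6 + Y)
(H(-20) - 1*1716) + N(g(3, -5)) = (-9/2/(-20) - 1*1716) + 6*(-2 - 2*3)/(6 + 2*3) = (-9/2*(-1/20) - 1716) + 6*(-2 - 1*6)/(6 + 6) = (9/40 - 1716) + 6*(-2 - 6)/12 = -68631/40 + 6*(1/12)*(-8) = -68631/40 - 4 = -68791/40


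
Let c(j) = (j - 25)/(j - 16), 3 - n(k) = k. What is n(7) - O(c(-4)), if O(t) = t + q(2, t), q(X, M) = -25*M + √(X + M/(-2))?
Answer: 154/5 - √510/20 ≈ 29.671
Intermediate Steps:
n(k) = 3 - k
c(j) = (-25 + j)/(-16 + j)
q(X, M) = √(X - M/2) - 25*M (q(X, M) = -25*M + √(X + M*(-½)) = -25*M + √(X - M/2) = √(X - M/2) - 25*M)
O(t) = √(8 - 2*t)/2 - 24*t (O(t) = t + (√(-2*t + 4*2)/2 - 25*t) = t + (√(-2*t + 8)/2 - 25*t) = t + (√(8 - 2*t)/2 - 25*t) = √(8 - 2*t)/2 - 24*t)
n(7) - O(c(-4)) = (3 - 1*7) - (√(8 - 2*(-25 - 4)/(-16 - 4))/2 - 24*(-25 - 4)/(-16 - 4)) = (3 - 7) - (√(8 - 2*(-29)/(-20))/2 - 24*(-29)/(-20)) = -4 - (√(8 - (-1)*(-29)/10)/2 - (-6)*(-29)/5) = -4 - (√(8 - 2*29/20)/2 - 24*29/20) = -4 - (√(8 - 29/10)/2 - 174/5) = -4 - (√(51/10)/2 - 174/5) = -4 - ((√510/10)/2 - 174/5) = -4 - (√510/20 - 174/5) = -4 - (-174/5 + √510/20) = -4 + (174/5 - √510/20) = 154/5 - √510/20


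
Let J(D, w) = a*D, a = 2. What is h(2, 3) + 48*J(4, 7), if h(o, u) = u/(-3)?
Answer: 383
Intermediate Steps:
J(D, w) = 2*D
h(o, u) = -u/3 (h(o, u) = u*(-⅓) = -u/3)
h(2, 3) + 48*J(4, 7) = -⅓*3 + 48*(2*4) = -1 + 48*8 = -1 + 384 = 383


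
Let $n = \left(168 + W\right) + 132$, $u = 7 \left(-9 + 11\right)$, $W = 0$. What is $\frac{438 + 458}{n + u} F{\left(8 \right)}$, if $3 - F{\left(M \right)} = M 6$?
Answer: $- \frac{20160}{157} \approx -128.41$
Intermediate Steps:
$F{\left(M \right)} = 3 - 6 M$ ($F{\left(M \right)} = 3 - M 6 = 3 - 6 M$)
$u = 14$ ($u = 7 \cdot 2 = 14$)
$n = 300$ ($n = \left(168 + 0\right) + 132 = 168 + 132 = 300$)
$\frac{438 + 458}{n + u} F{\left(8 \right)} = \frac{438 + 458}{300 + 14} \left(3 - 48\right) = \frac{896}{314} \left(3 - 48\right) = 896 \cdot \frac{1}{314} \left(-45\right) = \frac{448}{157} \left(-45\right) = - \frac{20160}{157}$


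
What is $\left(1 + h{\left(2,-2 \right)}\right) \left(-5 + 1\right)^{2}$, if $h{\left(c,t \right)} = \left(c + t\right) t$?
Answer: $16$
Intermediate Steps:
$h{\left(c,t \right)} = t \left(c + t\right)$
$\left(1 + h{\left(2,-2 \right)}\right) \left(-5 + 1\right)^{2} = \left(1 - 2 \left(2 - 2\right)\right) \left(-5 + 1\right)^{2} = \left(1 - 0\right) \left(-4\right)^{2} = \left(1 + 0\right) 16 = 1 \cdot 16 = 16$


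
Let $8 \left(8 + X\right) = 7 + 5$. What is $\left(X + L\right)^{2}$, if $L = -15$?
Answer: $\frac{1849}{4} \approx 462.25$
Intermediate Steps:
$X = - \frac{13}{2}$ ($X = -8 + \frac{7 + 5}{8} = -8 + \frac{1}{8} \cdot 12 = -8 + \frac{3}{2} = - \frac{13}{2} \approx -6.5$)
$\left(X + L\right)^{2} = \left(- \frac{13}{2} - 15\right)^{2} = \left(- \frac{43}{2}\right)^{2} = \frac{1849}{4}$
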